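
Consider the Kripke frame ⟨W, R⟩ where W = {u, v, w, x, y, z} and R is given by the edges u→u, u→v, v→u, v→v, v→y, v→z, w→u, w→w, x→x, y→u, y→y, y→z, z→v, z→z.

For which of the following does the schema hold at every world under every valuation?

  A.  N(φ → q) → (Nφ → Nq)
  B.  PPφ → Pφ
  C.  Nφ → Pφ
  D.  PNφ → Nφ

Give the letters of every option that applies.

R is not transitive: u R v and v R y but not u R y.
R is not euclidean: v R u and v R y but not u R y.
R is serial: every world has an R-successor.
(A) this is just K, valid on every normal frame.
(B) the dual of axiom 4: valid iff R is transitive. R is not transitive — not valid.
(C) Nφ → Pφ is axiom D, which corresponds to seriality. R is serial — valid.
(D) PNφ → Nφ (the dual of axiom 5) characterises the euclidean frames. R is not euclidean — not valid.

A, C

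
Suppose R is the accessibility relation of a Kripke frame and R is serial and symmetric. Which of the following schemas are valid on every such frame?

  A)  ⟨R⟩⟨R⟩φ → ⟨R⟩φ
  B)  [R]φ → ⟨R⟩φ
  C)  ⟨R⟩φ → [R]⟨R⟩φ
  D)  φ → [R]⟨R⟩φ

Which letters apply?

B, D

(A) ⟨R⟩⟨R⟩φ → ⟨R⟩φ is the dual of axiom 4; it is valid on a frame exactly when R is transitive. Such an R need not be transitive, so not valid.
(B) axiom D: valid iff R is serial. Every such R is serial — valid.
(C) ⟨R⟩φ → [R]⟨R⟩φ (axiom 5) characterises the euclidean frames. Such an R need not be euclidean — not valid.
(D) φ → [R]⟨R⟩φ is axiom B, which corresponds to symmetry. Every such R is symmetric — valid.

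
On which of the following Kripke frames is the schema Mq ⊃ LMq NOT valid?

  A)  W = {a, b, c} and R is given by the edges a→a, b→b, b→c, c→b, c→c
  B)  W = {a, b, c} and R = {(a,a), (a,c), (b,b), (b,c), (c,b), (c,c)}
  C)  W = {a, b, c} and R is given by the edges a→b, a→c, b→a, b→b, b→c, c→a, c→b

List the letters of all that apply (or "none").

The schema Mq ⊃ LMq is axiom 5; it is valid on a frame iff R is euclidean.
(A) R is euclidean (any two R-successors of the same world are R-related), so the schema is valid here.
(B) R is not euclidean (a R c and a R a but not c R a), so the schema fails here.
(C) R is not euclidean (a R c and a R c but not c R c), so the schema fails here.

B, C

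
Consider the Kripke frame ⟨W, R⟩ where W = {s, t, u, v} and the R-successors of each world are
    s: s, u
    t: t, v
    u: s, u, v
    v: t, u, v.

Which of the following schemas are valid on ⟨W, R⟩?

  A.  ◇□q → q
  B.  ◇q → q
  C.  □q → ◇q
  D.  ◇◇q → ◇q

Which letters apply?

A, C

R is symmetric: every R-edge is matched by its reverse.
R is not transitive: s R u and u R v but not s R v.
R is serial: every world has an R-successor.
R is not a subset of the identity: s R u with s ≠ u.
(A) ◇□q → q is the dual of axiom B, which corresponds to symmetry. R is symmetric — valid.
(B) ◇q → q (the converse of T) corresponds to R being a subset of the identity. Here R ⊄ identity, so not valid.
(C) axiom D: valid iff R is serial. R is serial — valid.
(D) ◇◇q → ◇q is the dual of axiom 4, which corresponds to transitivity. R is not transitive — not valid.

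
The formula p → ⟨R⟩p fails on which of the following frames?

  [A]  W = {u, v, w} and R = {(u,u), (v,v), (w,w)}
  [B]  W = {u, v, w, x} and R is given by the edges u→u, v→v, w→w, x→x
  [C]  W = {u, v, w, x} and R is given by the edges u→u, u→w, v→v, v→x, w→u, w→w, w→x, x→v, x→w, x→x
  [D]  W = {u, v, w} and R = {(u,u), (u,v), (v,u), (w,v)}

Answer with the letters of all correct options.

The schema p → ⟨R⟩p is the dual of axiom T; it is valid on a frame iff R is reflexive.
(A) R is reflexive (each world relates to itself), so the schema is valid here.
(B) R is reflexive (each world relates to itself), so the schema is valid here.
(C) R is reflexive (each world relates to itself), so the schema is valid here.
(D) R is not reflexive (not v R v), so the schema fails here.

D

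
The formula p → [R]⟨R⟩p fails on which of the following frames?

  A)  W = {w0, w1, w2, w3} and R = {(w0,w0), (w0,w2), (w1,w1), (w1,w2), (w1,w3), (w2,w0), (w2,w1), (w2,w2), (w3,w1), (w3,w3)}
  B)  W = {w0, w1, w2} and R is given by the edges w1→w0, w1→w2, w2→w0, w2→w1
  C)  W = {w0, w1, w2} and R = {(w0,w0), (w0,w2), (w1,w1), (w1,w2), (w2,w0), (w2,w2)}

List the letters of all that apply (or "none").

B, C

The schema p → [R]⟨R⟩p is axiom B; it is valid on a frame iff R is symmetric.
(A) R is symmetric (every R-edge is matched by its reverse), so the schema is valid here.
(B) R is not symmetric (w1 R w0 but not w0 R w1), so the schema fails here.
(C) R is not symmetric (w1 R w2 but not w2 R w1), so the schema fails here.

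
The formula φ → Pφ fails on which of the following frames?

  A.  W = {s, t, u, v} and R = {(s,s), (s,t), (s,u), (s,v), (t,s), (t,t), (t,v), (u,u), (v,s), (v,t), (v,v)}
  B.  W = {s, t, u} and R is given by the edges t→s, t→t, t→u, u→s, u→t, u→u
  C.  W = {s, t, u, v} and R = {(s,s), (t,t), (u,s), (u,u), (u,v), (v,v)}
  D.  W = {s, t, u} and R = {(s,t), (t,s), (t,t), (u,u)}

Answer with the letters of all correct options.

B, D

The schema φ → Pφ is the dual of axiom T; it is valid on a frame iff R is reflexive.
(A) R is reflexive (each world relates to itself), so the schema is valid here.
(B) R is not reflexive (not s R s), so the schema fails here.
(C) R is reflexive (each world relates to itself), so the schema is valid here.
(D) R is not reflexive (not s R s), so the schema fails here.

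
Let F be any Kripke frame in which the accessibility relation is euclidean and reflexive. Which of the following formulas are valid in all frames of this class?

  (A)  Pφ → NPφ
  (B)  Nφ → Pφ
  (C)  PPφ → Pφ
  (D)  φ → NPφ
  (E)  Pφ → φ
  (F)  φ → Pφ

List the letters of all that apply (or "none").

A reflexive euclidean relation is also symmetric (from wRw and wRv the euclidean condition gives vRw) and hence transitive; it is an equivalence relation.
(A) Pφ → NPφ (axiom 5) characterises the euclidean frames. Every such R is euclidean — valid.
(B) Nφ → Pφ (axiom D) characterises the serial frames. Every such R is serial — valid.
(C) PPφ → Pφ (the dual of axiom 4) characterises the transitive frames. Every such R is transitive — valid.
(D) axiom B: valid iff R is symmetric. Every such R is symmetric — valid.
(E) Pφ → φ is valid only on frames where every R-edge is a self-loop. Such an R need not be a subset of the identity — not valid.
(F) φ → Pφ is the dual of axiom T; it is valid on a frame exactly when R is reflexive. Every such R is reflexive, so valid.

A, B, C, D, F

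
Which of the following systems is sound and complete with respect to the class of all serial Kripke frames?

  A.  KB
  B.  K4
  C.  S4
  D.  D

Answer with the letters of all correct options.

D

(A) KB is determined by the class of symmetric frames.
(B) K4 is determined by the class of transitive frames.
(C) S4 is determined by the class of reflexive and transitive frames.
(D) D is determined by exactly this class.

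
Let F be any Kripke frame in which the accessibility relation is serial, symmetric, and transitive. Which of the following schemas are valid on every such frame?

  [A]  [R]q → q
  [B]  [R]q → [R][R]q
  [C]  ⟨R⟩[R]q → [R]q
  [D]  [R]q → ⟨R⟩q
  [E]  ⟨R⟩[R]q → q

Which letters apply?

A, B, C, D, E

A serial symmetric transitive relation is reflexive (take any v with uRv; symmetry gives vRu and transitivity gives uRu), hence an equivalence relation.
(A) [R]q → q is axiom T, which corresponds to reflexivity. Every such R is reflexive — valid.
(B) [R]q → [R][R]q is axiom 4, which corresponds to transitivity. Every such R is transitive — valid.
(C) ⟨R⟩[R]q → [R]q (the dual of axiom 5) characterises the euclidean frames. Every such R is euclidean — valid.
(D) [R]q → ⟨R⟩q is axiom D, which corresponds to seriality. Every such R is serial — valid.
(E) ⟨R⟩[R]q → q is the dual of axiom B, which corresponds to symmetry. Every such R is symmetric — valid.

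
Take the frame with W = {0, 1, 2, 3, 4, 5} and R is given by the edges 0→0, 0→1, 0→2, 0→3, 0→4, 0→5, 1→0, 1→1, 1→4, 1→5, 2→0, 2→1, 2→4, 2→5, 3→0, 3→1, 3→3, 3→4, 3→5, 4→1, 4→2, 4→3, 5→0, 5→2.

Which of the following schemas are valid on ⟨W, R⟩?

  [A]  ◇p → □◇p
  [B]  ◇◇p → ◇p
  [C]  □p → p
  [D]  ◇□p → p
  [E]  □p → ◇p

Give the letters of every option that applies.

R is not reflexive: not 2 R 2.
R is not symmetric: 0 R 4 but not 4 R 0.
R is not transitive: 1 R 0 and 0 R 2 but not 1 R 2.
R is not euclidean: 0 R 1 and 0 R 2 but not 1 R 2.
R is serial: every world has an R-successor.
(A) axiom 5: valid iff R is euclidean. R is not euclidean — not valid.
(B) ◇◇p → ◇p (the dual of axiom 4) characterises the transitive frames. R is not transitive — not valid.
(C) □p → p is axiom T, which corresponds to reflexivity. R is not reflexive — not valid.
(D) ◇□p → p is the dual of axiom B; it is valid on a frame exactly when R is symmetric. R is not symmetric, so not valid.
(E) axiom D: valid iff R is serial. R is serial — valid.

E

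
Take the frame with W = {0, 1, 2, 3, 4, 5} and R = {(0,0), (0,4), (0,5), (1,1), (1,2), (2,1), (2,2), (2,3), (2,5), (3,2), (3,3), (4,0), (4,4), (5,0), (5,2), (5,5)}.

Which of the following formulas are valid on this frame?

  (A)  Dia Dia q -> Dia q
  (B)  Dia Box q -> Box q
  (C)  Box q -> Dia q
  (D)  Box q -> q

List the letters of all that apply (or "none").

R is reflexive: each world relates to itself.
R is not transitive: 0 R 5 and 5 R 2 but not 0 R 2.
R is not euclidean: 0 R 4 and 0 R 5 but not 4 R 5.
R is serial: every world has an R-successor.
(A) Dia Dia q -> Dia q (the dual of axiom 4) characterises the transitive frames. R is not transitive — not valid.
(B) the dual of axiom 5: valid iff R is euclidean. R is not euclidean — not valid.
(C) Box q -> Dia q is axiom D, which corresponds to seriality. R is serial — valid.
(D) Box q -> q is axiom T; it is valid on a frame exactly when R is reflexive. R is reflexive, so valid.

C, D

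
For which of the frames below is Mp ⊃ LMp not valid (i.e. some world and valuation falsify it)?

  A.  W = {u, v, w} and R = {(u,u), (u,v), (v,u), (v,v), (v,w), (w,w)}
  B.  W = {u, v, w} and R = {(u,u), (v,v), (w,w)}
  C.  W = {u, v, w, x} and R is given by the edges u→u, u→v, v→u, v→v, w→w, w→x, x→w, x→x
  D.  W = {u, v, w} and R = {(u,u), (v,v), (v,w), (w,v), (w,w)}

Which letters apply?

The schema Mp ⊃ LMp is axiom 5; it is valid on a frame iff R is euclidean.
(A) R is not euclidean (v R u and v R w but not u R w), so the schema fails here.
(B) R is euclidean (any two R-successors of the same world are R-related), so the schema is valid here.
(C) R is euclidean (any two R-successors of the same world are R-related), so the schema is valid here.
(D) R is euclidean (any two R-successors of the same world are R-related), so the schema is valid here.

A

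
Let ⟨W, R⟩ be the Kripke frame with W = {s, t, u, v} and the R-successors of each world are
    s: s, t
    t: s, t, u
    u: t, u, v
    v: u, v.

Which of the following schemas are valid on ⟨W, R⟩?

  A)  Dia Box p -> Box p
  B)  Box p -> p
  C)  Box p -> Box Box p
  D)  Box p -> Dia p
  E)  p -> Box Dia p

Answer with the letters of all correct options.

B, D, E

R is reflexive: each world relates to itself.
R is symmetric: every R-edge is matched by its reverse.
R is not transitive: s R t and t R u but not s R u.
R is not euclidean: t R s and t R u but not s R u.
R is serial: every world has an R-successor.
(A) Dia Box p -> Box p is the dual of axiom 5, which corresponds to the euclidean property. R is not euclidean — not valid.
(B) Box p -> p is axiom T; it is valid on a frame exactly when R is reflexive. R is reflexive, so valid.
(C) Box p -> Box Box p (axiom 4) characterises the transitive frames. R is not transitive — not valid.
(D) axiom D: valid iff R is serial. R is serial — valid.
(E) p -> Box Dia p is axiom B; it is valid on a frame exactly when R is symmetric. R is symmetric, so valid.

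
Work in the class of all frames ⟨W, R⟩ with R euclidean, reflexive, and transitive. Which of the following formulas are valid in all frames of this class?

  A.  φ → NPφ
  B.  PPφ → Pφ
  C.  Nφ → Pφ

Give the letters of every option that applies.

A relation that is euclidean, reflexive, and transitive is also serial and symmetric.
(A) φ → NPφ is axiom B; it is valid on a frame exactly when R is symmetric. Every such R is symmetric, so valid.
(B) the dual of axiom 4: valid iff R is transitive. Every such R is transitive — valid.
(C) Nφ → Pφ (axiom D) characterises the serial frames. Every such R is serial — valid.

A, B, C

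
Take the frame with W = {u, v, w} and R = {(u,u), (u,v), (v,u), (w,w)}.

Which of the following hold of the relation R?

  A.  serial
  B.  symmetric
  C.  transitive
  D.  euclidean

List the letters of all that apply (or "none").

(A) serial: every world has an R-successor.
(B) symmetric: every R-edge is matched by its reverse.
(C) not transitive: v R u and u R v but not v R v.
(D) not euclidean: u R v and u R v but not v R v.

A, B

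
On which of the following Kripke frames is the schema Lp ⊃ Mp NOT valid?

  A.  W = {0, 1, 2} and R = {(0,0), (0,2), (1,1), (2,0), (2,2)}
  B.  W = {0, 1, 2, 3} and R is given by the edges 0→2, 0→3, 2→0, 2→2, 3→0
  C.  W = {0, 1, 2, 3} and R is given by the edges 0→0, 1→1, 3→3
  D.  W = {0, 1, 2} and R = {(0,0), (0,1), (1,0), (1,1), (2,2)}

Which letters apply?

The schema Lp ⊃ Mp is axiom D; it is valid on a frame iff R is serial.
(A) R is serial (every world has an R-successor), so the schema is valid here.
(B) R is not serial (1 has no R-successor), so the schema fails here.
(C) R is not serial (2 has no R-successor), so the schema fails here.
(D) R is serial (every world has an R-successor), so the schema is valid here.

B, C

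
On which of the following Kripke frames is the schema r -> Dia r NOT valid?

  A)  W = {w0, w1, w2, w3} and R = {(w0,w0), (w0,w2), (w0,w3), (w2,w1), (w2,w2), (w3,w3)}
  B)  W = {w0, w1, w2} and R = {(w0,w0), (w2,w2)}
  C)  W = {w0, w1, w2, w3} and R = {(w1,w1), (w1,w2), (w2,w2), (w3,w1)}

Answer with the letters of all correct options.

A, B, C

The schema r -> Dia r is the dual of axiom T; it is valid on a frame iff R is reflexive.
(A) R is not reflexive (not w1 R w1), so the schema fails here.
(B) R is not reflexive (not w1 R w1), so the schema fails here.
(C) R is not reflexive (not w0 R w0), so the schema fails here.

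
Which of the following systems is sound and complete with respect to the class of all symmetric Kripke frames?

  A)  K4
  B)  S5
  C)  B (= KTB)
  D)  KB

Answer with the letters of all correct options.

(A) K4 is determined by the class of transitive frames.
(B) S5 is determined by the class of reflexive, symmetric, and transitive frames.
(C) B (= KTB) is determined by the class of reflexive and symmetric frames.
(D) KB is determined by exactly this class.

D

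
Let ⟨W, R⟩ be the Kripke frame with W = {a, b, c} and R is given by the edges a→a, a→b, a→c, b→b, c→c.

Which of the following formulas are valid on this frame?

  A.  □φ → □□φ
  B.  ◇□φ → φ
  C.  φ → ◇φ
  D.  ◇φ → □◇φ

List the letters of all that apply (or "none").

A, C

R is reflexive: each world relates to itself.
R is not symmetric: a R b but not b R a.
R is transitive: R is closed under composition.
R is not euclidean: a R b and a R a but not b R a.
(A) □φ → □□φ is axiom 4; it is valid on a frame exactly when R is transitive. R is transitive, so valid.
(B) ◇□φ → φ is the dual of axiom B; it is valid on a frame exactly when R is symmetric. R is not symmetric, so not valid.
(C) φ → ◇φ is the dual of axiom T; it is valid on a frame exactly when R is reflexive. R is reflexive, so valid.
(D) axiom 5: valid iff R is euclidean. R is not euclidean — not valid.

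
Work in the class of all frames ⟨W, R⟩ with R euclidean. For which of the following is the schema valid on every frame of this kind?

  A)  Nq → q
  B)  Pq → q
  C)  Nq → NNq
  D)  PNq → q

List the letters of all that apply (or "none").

none

(A) axiom T: valid iff R is reflexive. Such an R need not be reflexive — not valid.
(B) Pq → q (the converse of T) corresponds to R being a subset of the identity. Such an R need not be a subset of the identity, so not valid.
(C) Nq → NNq is axiom 4, which corresponds to transitivity. Such an R need not be transitive — not valid.
(D) PNq → q (the dual of axiom B) characterises the symmetric frames. Such an R need not be symmetric — not valid.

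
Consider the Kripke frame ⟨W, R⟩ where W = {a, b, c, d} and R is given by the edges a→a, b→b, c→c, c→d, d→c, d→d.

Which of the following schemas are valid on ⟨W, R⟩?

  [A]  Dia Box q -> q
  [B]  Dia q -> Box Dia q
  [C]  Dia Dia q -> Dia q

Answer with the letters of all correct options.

R is symmetric: every R-edge is matched by its reverse.
R is transitive: R is closed under composition.
R is euclidean: any two R-successors of the same world are R-related.
(A) Dia Box q -> q is the dual of axiom B; it is valid on a frame exactly when R is symmetric. R is symmetric, so valid.
(B) Dia q -> Box Dia q is axiom 5, which corresponds to the euclidean property. R is euclidean — valid.
(C) the dual of axiom 4: valid iff R is transitive. R is transitive — valid.

A, B, C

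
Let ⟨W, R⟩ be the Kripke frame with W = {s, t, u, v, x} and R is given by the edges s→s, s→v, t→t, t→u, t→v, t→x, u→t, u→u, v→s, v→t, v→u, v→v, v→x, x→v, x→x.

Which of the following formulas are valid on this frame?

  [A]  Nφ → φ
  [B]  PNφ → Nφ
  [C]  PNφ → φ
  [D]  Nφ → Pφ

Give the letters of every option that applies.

R is reflexive: each world relates to itself.
R is not symmetric: t R x but not x R t.
R is not euclidean: t R u and t R v but not u R v.
R is serial: every world has an R-successor.
(A) Nφ → φ is axiom T, which corresponds to reflexivity. R is reflexive — valid.
(B) the dual of axiom 5: valid iff R is euclidean. R is not euclidean — not valid.
(C) PNφ → φ is the dual of axiom B, which corresponds to symmetry. R is not symmetric — not valid.
(D) axiom D: valid iff R is serial. R is serial — valid.

A, D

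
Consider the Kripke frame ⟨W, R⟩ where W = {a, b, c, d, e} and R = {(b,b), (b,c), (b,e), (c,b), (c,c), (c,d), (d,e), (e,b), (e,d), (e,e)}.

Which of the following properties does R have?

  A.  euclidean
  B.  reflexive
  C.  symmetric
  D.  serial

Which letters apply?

none

(A) not euclidean: b R c and b R e but not c R e.
(B) not reflexive: not a R a.
(C) not symmetric: c R d but not d R c.
(D) not serial: a has no R-successor.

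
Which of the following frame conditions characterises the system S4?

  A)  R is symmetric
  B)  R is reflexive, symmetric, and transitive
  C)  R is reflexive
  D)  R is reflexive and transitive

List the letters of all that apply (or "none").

D

(A) this class determines KB, not S4.
(B) this class determines S5, not S4.
(C) this class determines T (= KT), not S4.
(D) S4 is sound and complete for exactly this class.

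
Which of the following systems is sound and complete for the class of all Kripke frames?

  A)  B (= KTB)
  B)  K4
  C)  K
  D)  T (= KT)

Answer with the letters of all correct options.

C

(A) B (= KTB) is determined by the class of reflexive and symmetric frames.
(B) K4 is determined by the class of transitive frames.
(C) K is determined by exactly this class.
(D) T (= KT) is determined by the class of reflexive frames.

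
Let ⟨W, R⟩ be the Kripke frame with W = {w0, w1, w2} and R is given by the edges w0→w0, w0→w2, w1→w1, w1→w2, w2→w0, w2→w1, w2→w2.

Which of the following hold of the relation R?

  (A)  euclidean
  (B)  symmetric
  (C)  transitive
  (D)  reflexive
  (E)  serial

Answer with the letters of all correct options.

(A) not euclidean: w2 R w0 and w2 R w1 but not w0 R w1.
(B) symmetric: every R-edge is matched by its reverse.
(C) not transitive: w0 R w2 and w2 R w1 but not w0 R w1.
(D) reflexive: each world relates to itself.
(E) serial: every world has an R-successor.

B, D, E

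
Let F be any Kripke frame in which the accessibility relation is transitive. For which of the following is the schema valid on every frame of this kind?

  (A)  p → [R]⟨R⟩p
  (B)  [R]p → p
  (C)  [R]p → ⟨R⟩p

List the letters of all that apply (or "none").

(A) p → [R]⟨R⟩p (axiom B) characterises the symmetric frames. Such an R need not be symmetric — not valid.
(B) [R]p → p is axiom T; it is valid on a frame exactly when R is reflexive. Such an R need not be reflexive, so not valid.
(C) axiom D: valid iff R is serial. Such an R need not be serial — not valid.

none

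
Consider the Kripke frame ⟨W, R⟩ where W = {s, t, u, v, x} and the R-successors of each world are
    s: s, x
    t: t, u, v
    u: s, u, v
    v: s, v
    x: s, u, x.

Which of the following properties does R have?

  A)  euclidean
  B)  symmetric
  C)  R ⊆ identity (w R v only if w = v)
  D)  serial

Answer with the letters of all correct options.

(A) not euclidean: t R u and t R t but not u R t.
(B) not symmetric: t R u but not u R t.
(C) not ⊆ identity: s R x with s ≠ x.
(D) serial: every world has an R-successor.

D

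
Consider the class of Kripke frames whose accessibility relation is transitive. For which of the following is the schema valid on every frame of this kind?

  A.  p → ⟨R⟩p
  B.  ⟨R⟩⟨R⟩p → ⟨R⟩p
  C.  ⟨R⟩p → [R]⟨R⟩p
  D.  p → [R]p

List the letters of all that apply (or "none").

(A) p → ⟨R⟩p (the dual of axiom T) characterises the reflexive frames. Such an R need not be reflexive — not valid.
(B) the dual of axiom 4: valid iff R is transitive. Every such R is transitive — valid.
(C) axiom 5: valid iff R is euclidean. Such an R need not be euclidean — not valid.
(D) p → [R]p is equivalent to ◇p→p; it holds exactly when R ⊆ identity. Such an R need not be a subset of the identity — not valid.

B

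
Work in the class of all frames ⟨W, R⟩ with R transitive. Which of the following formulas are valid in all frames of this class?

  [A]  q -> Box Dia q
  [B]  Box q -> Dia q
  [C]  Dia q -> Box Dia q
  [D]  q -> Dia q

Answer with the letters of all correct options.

(A) q -> Box Dia q is axiom B; it is valid on a frame exactly when R is symmetric. Such an R need not be symmetric, so not valid.
(B) Box q -> Dia q (axiom D) characterises the serial frames. Such an R need not be serial — not valid.
(C) axiom 5: valid iff R is euclidean. Such an R need not be euclidean — not valid.
(D) q -> Dia q is the dual of axiom T, which corresponds to reflexivity. Such an R need not be reflexive — not valid.

none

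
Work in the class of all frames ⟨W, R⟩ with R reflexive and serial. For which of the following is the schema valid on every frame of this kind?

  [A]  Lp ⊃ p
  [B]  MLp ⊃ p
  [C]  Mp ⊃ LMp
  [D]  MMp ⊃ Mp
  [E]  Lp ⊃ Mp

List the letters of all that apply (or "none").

A, E

(A) axiom T: valid iff R is reflexive. Every such R is reflexive — valid.
(B) the dual of axiom B: valid iff R is symmetric. Such an R need not be symmetric — not valid.
(C) Mp ⊃ LMp is axiom 5; it is valid on a frame exactly when R is euclidean. Such an R need not be euclidean, so not valid.
(D) the dual of axiom 4: valid iff R is transitive. Such an R need not be transitive — not valid.
(E) Lp ⊃ Mp is axiom D, which corresponds to seriality. Every such R is serial — valid.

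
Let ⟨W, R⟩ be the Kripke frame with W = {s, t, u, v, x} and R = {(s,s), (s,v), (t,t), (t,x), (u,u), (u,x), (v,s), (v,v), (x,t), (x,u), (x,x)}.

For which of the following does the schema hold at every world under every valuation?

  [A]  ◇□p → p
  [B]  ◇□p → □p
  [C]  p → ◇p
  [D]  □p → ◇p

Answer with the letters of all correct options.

A, C, D

R is reflexive: each world relates to itself.
R is symmetric: every R-edge is matched by its reverse.
R is not euclidean: x R t and x R u but not t R u.
R is serial: every world has an R-successor.
(A) ◇□p → p (the dual of axiom B) characterises the symmetric frames. R is symmetric — valid.
(B) ◇□p → □p is the dual of axiom 5; it is valid on a frame exactly when R is euclidean. R is not euclidean, so not valid.
(C) p → ◇p is the dual of axiom T, which corresponds to reflexivity. R is reflexive — valid.
(D) □p → ◇p is axiom D; it is valid on a frame exactly when R is serial. R is serial, so valid.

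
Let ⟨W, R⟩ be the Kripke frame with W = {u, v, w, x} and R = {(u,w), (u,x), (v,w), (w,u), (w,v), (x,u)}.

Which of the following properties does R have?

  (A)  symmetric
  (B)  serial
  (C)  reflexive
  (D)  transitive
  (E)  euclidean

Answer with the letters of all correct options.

(A) symmetric: every R-edge is matched by its reverse.
(B) serial: every world has an R-successor.
(C) not reflexive: not u R u.
(D) not transitive: u R w and w R u but not u R u.
(E) not euclidean: u R w and u R x but not w R x.

A, B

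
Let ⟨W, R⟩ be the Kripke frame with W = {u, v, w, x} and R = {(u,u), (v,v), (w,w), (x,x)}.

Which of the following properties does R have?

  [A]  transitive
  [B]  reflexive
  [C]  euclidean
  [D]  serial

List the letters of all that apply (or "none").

A, B, C, D

(A) transitive: R is closed under composition.
(B) reflexive: each world relates to itself.
(C) euclidean: any two R-successors of the same world are R-related.
(D) serial: every world has an R-successor.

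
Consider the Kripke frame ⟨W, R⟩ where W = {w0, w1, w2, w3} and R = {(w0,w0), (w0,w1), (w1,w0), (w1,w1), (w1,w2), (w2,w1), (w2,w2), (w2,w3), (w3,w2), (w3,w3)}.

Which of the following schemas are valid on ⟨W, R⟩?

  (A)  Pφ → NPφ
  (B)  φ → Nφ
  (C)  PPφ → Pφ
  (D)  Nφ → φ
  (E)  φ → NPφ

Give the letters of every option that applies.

D, E

R is reflexive: each world relates to itself.
R is symmetric: every R-edge is matched by its reverse.
R is not transitive: w0 R w1 and w1 R w2 but not w0 R w2.
R is not euclidean: w1 R w0 and w1 R w2 but not w0 R w2.
R is not a subset of the identity: w0 R w1 with w0 ≠ w1.
(A) Pφ → NPφ (axiom 5) characterises the euclidean frames. R is not euclidean — not valid.
(B) φ → Nφ is equivalent to ◇p→p; it holds exactly when R ⊆ identity. Here R ⊄ identity — not valid.
(C) PPφ → Pφ (the dual of axiom 4) characterises the transitive frames. R is not transitive — not valid.
(D) axiom T: valid iff R is reflexive. R is reflexive — valid.
(E) φ → NPφ (axiom B) characterises the symmetric frames. R is symmetric — valid.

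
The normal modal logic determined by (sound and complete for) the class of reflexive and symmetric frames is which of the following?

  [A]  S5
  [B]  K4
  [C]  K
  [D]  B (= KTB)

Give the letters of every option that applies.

D

(A) S5 is determined by the class of reflexive, symmetric, and transitive frames.
(B) K4 is determined by the class of transitive frames.
(C) K is determined by the class of arbitrary frames.
(D) B (= KTB) is determined by exactly this class.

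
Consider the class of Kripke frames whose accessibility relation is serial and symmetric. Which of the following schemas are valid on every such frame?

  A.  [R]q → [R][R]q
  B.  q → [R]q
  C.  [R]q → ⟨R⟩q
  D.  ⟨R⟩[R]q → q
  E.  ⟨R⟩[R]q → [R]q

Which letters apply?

(A) [R]q → [R][R]q is axiom 4; it is valid on a frame exactly when R is transitive. Such an R need not be transitive, so not valid.
(B) q → [R]q (equivalent to ◇p→p) corresponds to R being a subset of the identity. Such an R need not be a subset of the identity, so not valid.
(C) [R]q → ⟨R⟩q is axiom D; it is valid on a frame exactly when R is serial. Every such R is serial, so valid.
(D) the dual of axiom B: valid iff R is symmetric. Every such R is symmetric — valid.
(E) ⟨R⟩[R]q → [R]q is the dual of axiom 5, which corresponds to the euclidean property. Such an R need not be euclidean — not valid.

C, D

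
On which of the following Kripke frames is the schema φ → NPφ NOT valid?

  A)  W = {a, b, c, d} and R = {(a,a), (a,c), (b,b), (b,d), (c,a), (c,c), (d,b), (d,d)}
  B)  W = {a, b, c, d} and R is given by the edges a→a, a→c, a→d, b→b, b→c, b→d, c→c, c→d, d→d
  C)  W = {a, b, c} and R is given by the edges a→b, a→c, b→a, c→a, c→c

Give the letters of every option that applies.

The schema φ → NPφ is axiom B; it is valid on a frame iff R is symmetric.
(A) R is symmetric (every R-edge is matched by its reverse), so the schema is valid here.
(B) R is not symmetric (a R c but not c R a), so the schema fails here.
(C) R is symmetric (every R-edge is matched by its reverse), so the schema is valid here.

B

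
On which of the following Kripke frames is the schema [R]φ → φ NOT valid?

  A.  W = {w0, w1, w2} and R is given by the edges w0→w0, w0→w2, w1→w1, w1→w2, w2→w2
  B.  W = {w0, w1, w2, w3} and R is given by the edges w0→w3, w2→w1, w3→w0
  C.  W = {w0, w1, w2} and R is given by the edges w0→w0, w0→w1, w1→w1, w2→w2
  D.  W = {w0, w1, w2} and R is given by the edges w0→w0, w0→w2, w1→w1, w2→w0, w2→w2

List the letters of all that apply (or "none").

B

The schema [R]φ → φ is axiom T; it is valid on a frame iff R is reflexive.
(A) R is reflexive (each world relates to itself), so the schema is valid here.
(B) R is not reflexive (not w0 R w0), so the schema fails here.
(C) R is reflexive (each world relates to itself), so the schema is valid here.
(D) R is reflexive (each world relates to itself), so the schema is valid here.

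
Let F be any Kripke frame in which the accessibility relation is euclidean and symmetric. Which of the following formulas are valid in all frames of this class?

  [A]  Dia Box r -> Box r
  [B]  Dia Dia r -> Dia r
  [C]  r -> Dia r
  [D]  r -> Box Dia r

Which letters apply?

A symmetric euclidean relation is transitive (uRv and vRw give vRu by symmetry, then uRw by the euclidean condition, applied at v).
(A) Dia Box r -> Box r is the dual of axiom 5, which corresponds to the euclidean property. Every such R is euclidean — valid.
(B) Dia Dia r -> Dia r (the dual of axiom 4) characterises the transitive frames. Every such R is transitive — valid.
(C) the dual of axiom T: valid iff R is reflexive. Such an R need not be reflexive — not valid.
(D) r -> Box Dia r is axiom B, which corresponds to symmetry. Every such R is symmetric — valid.

A, B, D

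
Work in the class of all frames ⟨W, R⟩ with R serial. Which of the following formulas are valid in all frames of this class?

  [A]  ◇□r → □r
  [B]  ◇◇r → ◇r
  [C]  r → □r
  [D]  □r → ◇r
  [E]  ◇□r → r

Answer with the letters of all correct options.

(A) ◇□r → □r is the dual of axiom 5; it is valid on a frame exactly when R is euclidean. Such an R need not be euclidean, so not valid.
(B) ◇◇r → ◇r is the dual of axiom 4, which corresponds to transitivity. Such an R need not be transitive — not valid.
(C) r → □r is equivalent to ◇p→p; it holds exactly when R ⊆ identity. Such an R need not be a subset of the identity — not valid.
(D) □r → ◇r is axiom D, which corresponds to seriality. Every such R is serial — valid.
(E) ◇□r → r is the dual of axiom B, which corresponds to symmetry. Such an R need not be symmetric — not valid.

D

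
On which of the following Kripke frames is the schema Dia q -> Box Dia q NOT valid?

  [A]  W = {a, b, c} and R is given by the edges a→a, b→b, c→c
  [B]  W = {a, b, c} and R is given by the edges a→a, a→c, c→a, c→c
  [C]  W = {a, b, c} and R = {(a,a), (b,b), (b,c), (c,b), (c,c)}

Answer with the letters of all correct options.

none

The schema Dia q -> Box Dia q is axiom 5; it is valid on a frame iff R is euclidean.
(A) R is euclidean (any two R-successors of the same world are R-related), so the schema is valid here.
(B) R is euclidean (any two R-successors of the same world are R-related), so the schema is valid here.
(C) R is euclidean (any two R-successors of the same world are R-related), so the schema is valid here.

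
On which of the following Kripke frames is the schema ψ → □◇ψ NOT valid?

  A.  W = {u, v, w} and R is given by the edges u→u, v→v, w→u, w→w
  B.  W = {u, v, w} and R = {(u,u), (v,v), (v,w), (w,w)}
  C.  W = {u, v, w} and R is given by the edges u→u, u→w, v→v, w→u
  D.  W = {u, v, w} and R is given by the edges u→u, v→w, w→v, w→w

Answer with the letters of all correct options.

A, B

The schema ψ → □◇ψ is axiom B; it is valid on a frame iff R is symmetric.
(A) R is not symmetric (w R u but not u R w), so the schema fails here.
(B) R is not symmetric (v R w but not w R v), so the schema fails here.
(C) R is symmetric (every R-edge is matched by its reverse), so the schema is valid here.
(D) R is symmetric (every R-edge is matched by its reverse), so the schema is valid here.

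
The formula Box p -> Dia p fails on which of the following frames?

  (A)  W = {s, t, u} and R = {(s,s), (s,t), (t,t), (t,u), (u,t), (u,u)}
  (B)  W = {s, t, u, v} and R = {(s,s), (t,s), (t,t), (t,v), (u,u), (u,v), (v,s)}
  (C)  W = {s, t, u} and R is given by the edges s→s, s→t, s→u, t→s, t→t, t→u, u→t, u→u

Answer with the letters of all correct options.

none

The schema Box p -> Dia p is axiom D; it is valid on a frame iff R is serial.
(A) R is serial (every world has an R-successor), so the schema is valid here.
(B) R is serial (every world has an R-successor), so the schema is valid here.
(C) R is serial (every world has an R-successor), so the schema is valid here.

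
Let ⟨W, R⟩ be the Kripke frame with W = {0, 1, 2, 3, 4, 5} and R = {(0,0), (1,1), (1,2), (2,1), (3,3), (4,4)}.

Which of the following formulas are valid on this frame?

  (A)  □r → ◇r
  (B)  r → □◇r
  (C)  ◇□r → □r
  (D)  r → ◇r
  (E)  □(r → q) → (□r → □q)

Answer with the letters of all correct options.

R is not reflexive: not 2 R 2.
R is symmetric: every R-edge is matched by its reverse.
R is not euclidean: 1 R 2 and 1 R 2 but not 2 R 2.
R is not serial: 5 has no R-successor.
(A) axiom D: valid iff R is serial. R is not serial — not valid.
(B) axiom B: valid iff R is symmetric. R is symmetric — valid.
(C) ◇□r → □r is the dual of axiom 5; it is valid on a frame exactly when R is euclidean. R is not euclidean, so not valid.
(D) the dual of axiom T: valid iff R is reflexive. R is not reflexive — not valid.
(E) this is just K, valid on every normal frame.

B, E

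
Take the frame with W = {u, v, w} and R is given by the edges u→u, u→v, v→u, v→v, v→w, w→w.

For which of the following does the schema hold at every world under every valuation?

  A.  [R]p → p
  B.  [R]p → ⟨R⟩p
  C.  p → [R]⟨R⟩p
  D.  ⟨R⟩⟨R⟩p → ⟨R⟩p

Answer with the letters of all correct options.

A, B

R is reflexive: each world relates to itself.
R is not symmetric: v R w but not w R v.
R is not transitive: u R v and v R w but not u R w.
R is serial: every world has an R-successor.
(A) axiom T: valid iff R is reflexive. R is reflexive — valid.
(B) [R]p → ⟨R⟩p is axiom D; it is valid on a frame exactly when R is serial. R is serial, so valid.
(C) p → [R]⟨R⟩p is axiom B, which corresponds to symmetry. R is not symmetric — not valid.
(D) the dual of axiom 4: valid iff R is transitive. R is not transitive — not valid.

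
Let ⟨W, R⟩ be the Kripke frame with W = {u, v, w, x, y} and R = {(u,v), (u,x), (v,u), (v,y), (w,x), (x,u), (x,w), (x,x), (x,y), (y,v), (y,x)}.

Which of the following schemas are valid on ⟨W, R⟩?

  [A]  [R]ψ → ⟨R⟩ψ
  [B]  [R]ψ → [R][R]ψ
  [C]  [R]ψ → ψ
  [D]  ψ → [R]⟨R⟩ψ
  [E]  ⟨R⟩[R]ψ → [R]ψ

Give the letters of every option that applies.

R is not reflexive: not u R u.
R is symmetric: every R-edge is matched by its reverse.
R is not transitive: u R v and v R u but not u R u.
R is not euclidean: u R v and u R x but not v R x.
R is serial: every world has an R-successor.
(A) axiom D: valid iff R is serial. R is serial — valid.
(B) [R]ψ → [R][R]ψ is axiom 4; it is valid on a frame exactly when R is transitive. R is not transitive, so not valid.
(C) axiom T: valid iff R is reflexive. R is not reflexive — not valid.
(D) axiom B: valid iff R is symmetric. R is symmetric — valid.
(E) ⟨R⟩[R]ψ → [R]ψ is the dual of axiom 5, which corresponds to the euclidean property. R is not euclidean — not valid.

A, D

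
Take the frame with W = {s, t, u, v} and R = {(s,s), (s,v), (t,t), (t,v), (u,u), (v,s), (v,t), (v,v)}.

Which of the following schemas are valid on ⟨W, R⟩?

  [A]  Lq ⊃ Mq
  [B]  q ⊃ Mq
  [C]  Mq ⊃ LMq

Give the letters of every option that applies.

R is reflexive: each world relates to itself.
R is not euclidean: v R s and v R t but not s R t.
R is serial: every world has an R-successor.
(A) Lq ⊃ Mq is axiom D, which corresponds to seriality. R is serial — valid.
(B) q ⊃ Mq is the dual of axiom T; it is valid on a frame exactly when R is reflexive. R is reflexive, so valid.
(C) Mq ⊃ LMq (axiom 5) characterises the euclidean frames. R is not euclidean — not valid.

A, B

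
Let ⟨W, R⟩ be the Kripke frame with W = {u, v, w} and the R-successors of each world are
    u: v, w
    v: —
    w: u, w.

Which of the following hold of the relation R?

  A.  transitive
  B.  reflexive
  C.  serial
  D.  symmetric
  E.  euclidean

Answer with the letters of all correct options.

none

(A) not transitive: u R w and w R u but not u R u.
(B) not reflexive: not u R u.
(C) not serial: v has no R-successor.
(D) not symmetric: u R v but not v R u.
(E) not euclidean: u R v and u R w but not v R w.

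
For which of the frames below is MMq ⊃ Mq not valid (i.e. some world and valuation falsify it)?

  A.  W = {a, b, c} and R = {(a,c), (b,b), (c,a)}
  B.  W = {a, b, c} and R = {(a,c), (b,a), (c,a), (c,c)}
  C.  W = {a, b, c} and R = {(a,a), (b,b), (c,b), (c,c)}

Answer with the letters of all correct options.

The schema MMq ⊃ Mq is the dual of axiom 4; it is valid on a frame iff R is transitive.
(A) R is not transitive (a R c and c R a but not a R a), so the schema fails here.
(B) R is not transitive (a R c and c R a but not a R a), so the schema fails here.
(C) R is transitive (R is closed under composition), so the schema is valid here.

A, B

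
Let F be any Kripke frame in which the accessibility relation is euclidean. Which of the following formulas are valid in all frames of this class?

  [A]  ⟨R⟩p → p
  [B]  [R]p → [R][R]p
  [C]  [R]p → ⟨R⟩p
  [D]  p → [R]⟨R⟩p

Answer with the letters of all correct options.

none

(A) ⟨R⟩p → p (the converse of T) corresponds to R being a subset of the identity. Such an R need not be a subset of the identity, so not valid.
(B) [R]p → [R][R]p is axiom 4, which corresponds to transitivity. Such an R need not be transitive — not valid.
(C) axiom D: valid iff R is serial. Such an R need not be serial — not valid.
(D) axiom B: valid iff R is symmetric. Such an R need not be symmetric — not valid.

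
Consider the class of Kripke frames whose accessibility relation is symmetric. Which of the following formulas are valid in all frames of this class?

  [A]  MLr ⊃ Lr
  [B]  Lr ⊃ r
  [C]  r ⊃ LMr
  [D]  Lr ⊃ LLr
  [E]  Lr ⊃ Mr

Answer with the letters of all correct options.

(A) MLr ⊃ Lr is the dual of axiom 5, which corresponds to the euclidean property. Such an R need not be euclidean — not valid.
(B) Lr ⊃ r (axiom T) characterises the reflexive frames. Such an R need not be reflexive — not valid.
(C) axiom B: valid iff R is symmetric. Every such R is symmetric — valid.
(D) axiom 4: valid iff R is transitive. Such an R need not be transitive — not valid.
(E) axiom D: valid iff R is serial. Such an R need not be serial — not valid.

C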